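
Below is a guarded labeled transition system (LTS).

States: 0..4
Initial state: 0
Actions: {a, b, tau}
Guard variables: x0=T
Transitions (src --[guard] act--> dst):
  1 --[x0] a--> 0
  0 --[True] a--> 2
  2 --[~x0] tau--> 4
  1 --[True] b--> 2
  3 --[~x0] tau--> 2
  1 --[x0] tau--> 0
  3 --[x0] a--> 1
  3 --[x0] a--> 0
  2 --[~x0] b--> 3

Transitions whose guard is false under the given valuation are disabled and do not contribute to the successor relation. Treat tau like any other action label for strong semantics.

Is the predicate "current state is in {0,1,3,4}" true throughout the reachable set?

Answer: INVARIANT VIOLATED at state 2

Working:
Allowed set {0,1,3,4}
R = {0,2}
  0: ✓
  2: VIOLATES
witness against invariant: a → 2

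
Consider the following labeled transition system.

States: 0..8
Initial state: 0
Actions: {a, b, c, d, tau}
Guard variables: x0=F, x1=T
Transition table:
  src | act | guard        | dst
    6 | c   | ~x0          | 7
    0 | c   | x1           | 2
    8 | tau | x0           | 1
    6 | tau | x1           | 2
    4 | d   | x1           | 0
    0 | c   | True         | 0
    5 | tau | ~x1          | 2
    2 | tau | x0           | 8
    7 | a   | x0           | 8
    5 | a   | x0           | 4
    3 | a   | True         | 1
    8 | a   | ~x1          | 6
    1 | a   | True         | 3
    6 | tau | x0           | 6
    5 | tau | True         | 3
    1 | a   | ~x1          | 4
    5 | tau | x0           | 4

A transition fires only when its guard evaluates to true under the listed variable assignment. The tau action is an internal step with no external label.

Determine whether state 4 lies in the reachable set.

Answer: UNREACHABLE

Working:
After dropping false guards: 8 live edges.
Layer 0: {0}
Layer 1: {2}  cumulative {0,2}
Reachable = {0,2}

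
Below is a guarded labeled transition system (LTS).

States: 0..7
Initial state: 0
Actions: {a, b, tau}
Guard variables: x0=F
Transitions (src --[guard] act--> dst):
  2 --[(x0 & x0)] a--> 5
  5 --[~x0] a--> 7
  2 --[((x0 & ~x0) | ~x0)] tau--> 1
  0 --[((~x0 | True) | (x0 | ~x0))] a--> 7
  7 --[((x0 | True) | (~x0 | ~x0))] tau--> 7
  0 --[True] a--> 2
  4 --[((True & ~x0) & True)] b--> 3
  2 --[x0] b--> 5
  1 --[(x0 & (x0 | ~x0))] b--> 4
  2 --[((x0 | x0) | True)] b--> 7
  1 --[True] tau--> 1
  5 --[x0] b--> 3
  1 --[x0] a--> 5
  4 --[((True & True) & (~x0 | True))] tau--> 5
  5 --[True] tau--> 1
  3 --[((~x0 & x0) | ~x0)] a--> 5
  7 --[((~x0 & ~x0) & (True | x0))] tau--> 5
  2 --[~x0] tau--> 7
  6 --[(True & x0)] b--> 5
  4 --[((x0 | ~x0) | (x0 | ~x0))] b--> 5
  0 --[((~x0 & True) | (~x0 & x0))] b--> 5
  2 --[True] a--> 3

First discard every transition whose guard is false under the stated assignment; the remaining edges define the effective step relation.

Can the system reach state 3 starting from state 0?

Answer: REACHABLE

Analysis:
16 transition(s) survive guard evaluation.
depth 0: {0}
depth 1: {2,5,7}  total {0,2,5,7}
depth 2: {1,3}  total {0,1,2,3,5,7}
Reach set: {0,1,2,3,5,7}
witness 3: a·a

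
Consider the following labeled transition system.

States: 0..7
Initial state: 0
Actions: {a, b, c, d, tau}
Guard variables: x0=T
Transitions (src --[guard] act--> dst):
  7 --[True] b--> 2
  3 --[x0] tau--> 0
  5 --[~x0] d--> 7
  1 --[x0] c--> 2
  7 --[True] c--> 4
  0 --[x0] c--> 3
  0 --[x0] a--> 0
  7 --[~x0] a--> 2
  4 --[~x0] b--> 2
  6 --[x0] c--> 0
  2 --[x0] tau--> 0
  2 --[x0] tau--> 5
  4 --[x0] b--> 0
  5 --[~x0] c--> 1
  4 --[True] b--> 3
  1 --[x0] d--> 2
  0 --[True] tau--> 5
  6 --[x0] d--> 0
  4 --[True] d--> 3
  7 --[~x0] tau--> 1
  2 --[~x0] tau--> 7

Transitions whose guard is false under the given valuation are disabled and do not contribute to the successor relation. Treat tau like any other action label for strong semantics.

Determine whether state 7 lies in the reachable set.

Answer: UNREACHABLE

Trace:
Guard filter leaves 15 enabled edge(s).
L0 = {0}
L1 = {3,5}  total {0,3,5}
R = {0,3,5}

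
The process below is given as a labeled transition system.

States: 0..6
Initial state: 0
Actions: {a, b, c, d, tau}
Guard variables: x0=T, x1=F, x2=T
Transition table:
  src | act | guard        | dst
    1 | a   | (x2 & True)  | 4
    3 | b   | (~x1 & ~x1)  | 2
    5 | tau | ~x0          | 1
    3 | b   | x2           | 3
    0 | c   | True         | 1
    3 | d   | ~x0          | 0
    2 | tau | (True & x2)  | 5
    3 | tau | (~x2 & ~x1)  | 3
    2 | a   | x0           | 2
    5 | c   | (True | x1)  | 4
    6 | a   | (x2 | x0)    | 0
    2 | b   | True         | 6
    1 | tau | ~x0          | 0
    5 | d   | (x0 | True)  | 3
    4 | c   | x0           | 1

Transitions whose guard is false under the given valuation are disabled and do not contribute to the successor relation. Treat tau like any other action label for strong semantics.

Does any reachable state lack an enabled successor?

Reachable = {0,1,4}
  0: c→1  [deg 1]
  1: a→4  [deg 1]
  4: c→1  [deg 1]

Answer: DEADLOCK-FREE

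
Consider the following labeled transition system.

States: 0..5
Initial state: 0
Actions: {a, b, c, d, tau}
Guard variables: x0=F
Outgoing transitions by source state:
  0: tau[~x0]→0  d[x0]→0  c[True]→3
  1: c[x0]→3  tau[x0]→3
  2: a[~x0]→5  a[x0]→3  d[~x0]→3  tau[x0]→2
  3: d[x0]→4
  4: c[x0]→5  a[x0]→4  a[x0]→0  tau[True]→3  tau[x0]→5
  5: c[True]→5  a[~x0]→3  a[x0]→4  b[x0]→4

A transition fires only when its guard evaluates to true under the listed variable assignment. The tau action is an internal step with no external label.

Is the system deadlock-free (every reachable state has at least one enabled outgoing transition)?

Answer: DEADLOCK at state 3

Trace:
R = {0,3}
  0: c→3  tau→0  [deg 2]
  3: ∅  [no exit]
Path to 3: c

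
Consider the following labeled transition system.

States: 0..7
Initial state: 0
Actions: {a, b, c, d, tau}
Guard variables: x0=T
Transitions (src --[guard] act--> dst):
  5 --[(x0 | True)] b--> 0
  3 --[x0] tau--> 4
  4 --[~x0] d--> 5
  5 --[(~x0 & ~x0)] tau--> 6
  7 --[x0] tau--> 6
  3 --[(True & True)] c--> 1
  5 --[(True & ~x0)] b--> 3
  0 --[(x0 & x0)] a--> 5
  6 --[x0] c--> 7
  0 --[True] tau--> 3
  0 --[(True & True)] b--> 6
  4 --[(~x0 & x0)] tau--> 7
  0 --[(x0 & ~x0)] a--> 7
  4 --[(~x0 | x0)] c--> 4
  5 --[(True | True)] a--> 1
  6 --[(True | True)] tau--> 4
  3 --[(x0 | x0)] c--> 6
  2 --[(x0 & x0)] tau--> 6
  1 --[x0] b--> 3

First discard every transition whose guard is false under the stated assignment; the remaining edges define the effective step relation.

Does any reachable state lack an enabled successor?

Reachable = {0,1,3,4,5,6,7}
  0: a→5  b→6  tau→3  [3 out]
  1: b→3  [1 out]
  3: c→1  c→6  tau→4  [3 out]
  4: c→4  [1 out]
  5: a→1  b→0  [2 out]
  6: c→7  tau→4  [2 out]
  7: tau→6  [1 out]

Answer: DEADLOCK-FREE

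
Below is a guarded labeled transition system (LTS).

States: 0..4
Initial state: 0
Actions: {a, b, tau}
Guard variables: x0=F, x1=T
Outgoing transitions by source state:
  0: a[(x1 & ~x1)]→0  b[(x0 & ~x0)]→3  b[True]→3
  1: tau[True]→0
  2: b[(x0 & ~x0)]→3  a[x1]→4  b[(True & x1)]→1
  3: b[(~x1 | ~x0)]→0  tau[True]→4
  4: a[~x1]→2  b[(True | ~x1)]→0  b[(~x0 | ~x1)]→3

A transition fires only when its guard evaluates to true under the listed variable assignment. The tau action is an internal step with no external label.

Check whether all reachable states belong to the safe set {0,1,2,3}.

Inv-set: {0,1,2,3}
Reachable = {0,3,4}
  0: ✓
  3: ✓
  4: ✗ unsafe
witness against invariant: b·tau → 4

Answer: INVARIANT VIOLATED at state 4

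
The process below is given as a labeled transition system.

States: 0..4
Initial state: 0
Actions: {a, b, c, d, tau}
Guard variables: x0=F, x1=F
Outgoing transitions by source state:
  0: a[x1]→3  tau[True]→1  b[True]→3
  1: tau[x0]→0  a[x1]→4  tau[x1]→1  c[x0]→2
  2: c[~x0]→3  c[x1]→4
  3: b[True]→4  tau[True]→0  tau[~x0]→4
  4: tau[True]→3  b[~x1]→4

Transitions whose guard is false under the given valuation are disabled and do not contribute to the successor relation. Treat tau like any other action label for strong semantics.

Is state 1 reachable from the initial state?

Answer: REACHABLE

Analysis:
After dropping false guards: 8 live edges.
depth 0: {0}
depth 1: {1,3}  total {0,1,3}
depth 2: {4}  total {0,1,3,4}
Reachable = {0,1,3,4}
Path to 1: tau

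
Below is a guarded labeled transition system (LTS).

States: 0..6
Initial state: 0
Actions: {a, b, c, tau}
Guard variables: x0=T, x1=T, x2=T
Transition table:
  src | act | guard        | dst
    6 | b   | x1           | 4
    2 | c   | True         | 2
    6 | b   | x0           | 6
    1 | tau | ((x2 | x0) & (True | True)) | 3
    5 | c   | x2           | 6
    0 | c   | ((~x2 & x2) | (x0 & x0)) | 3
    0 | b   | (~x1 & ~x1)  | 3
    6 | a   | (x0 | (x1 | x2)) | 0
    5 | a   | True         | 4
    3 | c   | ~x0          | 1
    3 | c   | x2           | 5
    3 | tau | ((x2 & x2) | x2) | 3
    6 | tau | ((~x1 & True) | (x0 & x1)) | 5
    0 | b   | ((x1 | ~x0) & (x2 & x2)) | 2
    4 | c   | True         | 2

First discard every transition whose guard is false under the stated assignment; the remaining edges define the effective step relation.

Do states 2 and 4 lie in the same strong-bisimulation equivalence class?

Answer: BISIMILAR

Working:
Bisimulation quotient by refinement:
  P[0] = {{0,1,2,3,4,5,6}}
  P[1] = {{0},{1},{2,4},{3},{5},{6}}
6 equivalence class(es) (converged in 2)
class of 2: {2,4}; class of 4: {2,4}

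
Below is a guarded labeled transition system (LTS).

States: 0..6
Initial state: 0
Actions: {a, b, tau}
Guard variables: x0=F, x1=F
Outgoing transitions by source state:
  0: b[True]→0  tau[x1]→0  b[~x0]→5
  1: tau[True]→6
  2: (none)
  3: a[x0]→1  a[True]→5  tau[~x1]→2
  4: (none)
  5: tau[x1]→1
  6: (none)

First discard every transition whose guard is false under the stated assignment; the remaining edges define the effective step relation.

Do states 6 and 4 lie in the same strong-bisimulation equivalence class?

Compute ~ classes (split until stable):
  P[0] = {{0,1,2,3,4,5,6}}
  P[1] = {{0},{1},{2,4,5,6},{3}}
Fixed point at round 2; 4 class(es).
[6]={2,4,5,6}  [4]={2,4,5,6}

Answer: BISIMILAR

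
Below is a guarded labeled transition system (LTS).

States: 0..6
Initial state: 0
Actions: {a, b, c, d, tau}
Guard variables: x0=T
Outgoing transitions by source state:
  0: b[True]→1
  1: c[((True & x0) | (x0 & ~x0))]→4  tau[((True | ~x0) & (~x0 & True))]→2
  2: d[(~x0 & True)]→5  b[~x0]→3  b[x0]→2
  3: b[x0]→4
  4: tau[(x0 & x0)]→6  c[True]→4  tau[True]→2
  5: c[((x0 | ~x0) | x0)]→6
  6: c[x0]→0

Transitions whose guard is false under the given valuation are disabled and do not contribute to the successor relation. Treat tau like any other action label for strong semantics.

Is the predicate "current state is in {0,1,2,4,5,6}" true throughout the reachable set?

Inv-set: {0,1,2,4,5,6}
Reach set: {0,1,2,4,6}
  0: safe
  1: safe
  2: safe
  4: safe
  6: safe

Answer: INVARIANT HOLDS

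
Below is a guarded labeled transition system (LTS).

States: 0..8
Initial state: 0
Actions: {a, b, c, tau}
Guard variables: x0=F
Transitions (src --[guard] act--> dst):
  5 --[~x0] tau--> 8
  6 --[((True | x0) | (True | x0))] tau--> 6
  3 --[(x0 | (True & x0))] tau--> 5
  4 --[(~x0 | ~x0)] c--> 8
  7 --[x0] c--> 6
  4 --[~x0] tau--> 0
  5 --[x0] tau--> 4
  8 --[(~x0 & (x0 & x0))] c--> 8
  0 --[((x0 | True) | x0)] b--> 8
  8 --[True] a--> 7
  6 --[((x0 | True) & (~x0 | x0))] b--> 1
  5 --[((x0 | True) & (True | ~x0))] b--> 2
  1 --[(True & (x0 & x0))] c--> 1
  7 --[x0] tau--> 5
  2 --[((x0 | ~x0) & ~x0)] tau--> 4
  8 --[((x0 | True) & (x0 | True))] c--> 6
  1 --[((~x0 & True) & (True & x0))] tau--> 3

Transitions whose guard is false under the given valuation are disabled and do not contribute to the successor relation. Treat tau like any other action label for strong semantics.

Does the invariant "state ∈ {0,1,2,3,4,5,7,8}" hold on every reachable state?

Safe = {0,1,2,3,4,5,7,8}
Reachable = {0,1,6,7,8}
  0: ✓
  1: ✓
  6: outside
  7: ✓
  8: ✓
reach 6 via b·c — violates

Answer: INVARIANT VIOLATED at state 6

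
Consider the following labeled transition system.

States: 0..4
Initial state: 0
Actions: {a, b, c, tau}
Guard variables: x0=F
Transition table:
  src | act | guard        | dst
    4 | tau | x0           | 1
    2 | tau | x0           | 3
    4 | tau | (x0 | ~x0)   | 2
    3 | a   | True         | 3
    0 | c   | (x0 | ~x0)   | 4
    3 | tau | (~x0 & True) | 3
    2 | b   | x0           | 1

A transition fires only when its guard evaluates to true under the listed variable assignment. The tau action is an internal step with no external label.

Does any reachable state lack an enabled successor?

Reach set: {0,2,4}
  0: c→4  [deg 1]
  2: ∅  [no exit]
  4: tau→2  [deg 1]
trace reaching 2: c·tau

Answer: DEADLOCK at state 2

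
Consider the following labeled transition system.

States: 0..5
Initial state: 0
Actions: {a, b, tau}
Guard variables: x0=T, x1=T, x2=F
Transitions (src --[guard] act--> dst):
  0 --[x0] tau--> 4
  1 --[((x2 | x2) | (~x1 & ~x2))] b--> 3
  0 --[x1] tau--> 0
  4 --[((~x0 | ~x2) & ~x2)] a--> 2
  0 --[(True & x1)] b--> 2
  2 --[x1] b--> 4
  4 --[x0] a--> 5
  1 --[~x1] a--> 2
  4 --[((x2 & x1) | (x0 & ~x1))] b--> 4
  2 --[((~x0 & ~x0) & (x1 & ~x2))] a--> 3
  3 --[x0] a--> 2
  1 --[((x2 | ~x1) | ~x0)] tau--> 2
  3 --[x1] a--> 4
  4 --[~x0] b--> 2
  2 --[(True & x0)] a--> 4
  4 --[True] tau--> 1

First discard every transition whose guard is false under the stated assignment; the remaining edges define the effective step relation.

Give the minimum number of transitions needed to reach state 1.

Layered search for 1:
  Layer 0: {0}
  Layer 1: {2,4}
  Layer 2: {1,5}
depth(1)=2, e.g. tau·tau

Answer: 2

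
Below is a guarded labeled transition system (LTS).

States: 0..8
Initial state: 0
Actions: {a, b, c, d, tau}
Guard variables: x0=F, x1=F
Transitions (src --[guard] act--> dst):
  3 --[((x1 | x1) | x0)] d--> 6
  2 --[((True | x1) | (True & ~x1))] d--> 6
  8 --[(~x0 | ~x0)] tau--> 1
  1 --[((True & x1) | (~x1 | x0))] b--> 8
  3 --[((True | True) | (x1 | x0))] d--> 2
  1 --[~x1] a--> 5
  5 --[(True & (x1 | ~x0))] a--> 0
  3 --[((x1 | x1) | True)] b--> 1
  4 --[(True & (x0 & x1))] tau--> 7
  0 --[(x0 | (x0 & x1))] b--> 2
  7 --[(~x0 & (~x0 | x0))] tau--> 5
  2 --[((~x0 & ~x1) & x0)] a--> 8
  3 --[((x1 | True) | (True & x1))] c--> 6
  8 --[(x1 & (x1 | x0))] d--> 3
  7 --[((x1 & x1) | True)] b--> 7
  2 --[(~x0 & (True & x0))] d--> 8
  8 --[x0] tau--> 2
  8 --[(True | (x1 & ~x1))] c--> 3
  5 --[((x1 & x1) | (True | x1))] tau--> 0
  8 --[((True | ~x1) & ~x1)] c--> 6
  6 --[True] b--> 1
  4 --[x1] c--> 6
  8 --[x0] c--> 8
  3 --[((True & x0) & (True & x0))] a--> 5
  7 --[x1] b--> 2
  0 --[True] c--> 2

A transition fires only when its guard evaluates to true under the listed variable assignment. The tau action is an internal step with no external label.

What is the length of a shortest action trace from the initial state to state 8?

BFS to 8:
  depth 0: {0}
  depth 1: {2}
  depth 2: {6}
  depth 3: {1}
  depth 4: {5,8}
8 enters at depth 4; path c·d·b·b

Answer: 4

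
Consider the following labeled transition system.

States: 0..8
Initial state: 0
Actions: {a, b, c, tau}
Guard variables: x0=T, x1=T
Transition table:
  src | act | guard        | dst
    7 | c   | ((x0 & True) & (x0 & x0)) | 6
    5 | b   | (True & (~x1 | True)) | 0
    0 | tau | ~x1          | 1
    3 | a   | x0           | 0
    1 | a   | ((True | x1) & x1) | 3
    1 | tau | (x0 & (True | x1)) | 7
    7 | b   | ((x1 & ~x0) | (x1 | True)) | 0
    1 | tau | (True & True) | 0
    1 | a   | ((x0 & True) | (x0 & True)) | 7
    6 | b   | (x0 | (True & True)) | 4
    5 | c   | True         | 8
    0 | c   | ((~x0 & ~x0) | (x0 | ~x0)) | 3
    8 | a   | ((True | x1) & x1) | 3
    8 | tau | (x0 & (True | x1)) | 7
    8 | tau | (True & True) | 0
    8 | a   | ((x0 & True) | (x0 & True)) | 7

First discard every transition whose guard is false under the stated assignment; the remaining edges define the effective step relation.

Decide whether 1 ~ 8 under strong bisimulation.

Answer: BISIMILAR

Trace:
Bisimulation quotient by refinement:
  π0 = {{0,1,2,3,4,5,6,7,8}}
  π1 = {{0},{1,8},{2,4},{3},{5,7},{6}}
  π2 = {{0},{1,8},{2,4},{3},{5},{6},{7}}
Fixed point at round 3; 7 class(es).
1∈{1,8}, 8∈{1,8}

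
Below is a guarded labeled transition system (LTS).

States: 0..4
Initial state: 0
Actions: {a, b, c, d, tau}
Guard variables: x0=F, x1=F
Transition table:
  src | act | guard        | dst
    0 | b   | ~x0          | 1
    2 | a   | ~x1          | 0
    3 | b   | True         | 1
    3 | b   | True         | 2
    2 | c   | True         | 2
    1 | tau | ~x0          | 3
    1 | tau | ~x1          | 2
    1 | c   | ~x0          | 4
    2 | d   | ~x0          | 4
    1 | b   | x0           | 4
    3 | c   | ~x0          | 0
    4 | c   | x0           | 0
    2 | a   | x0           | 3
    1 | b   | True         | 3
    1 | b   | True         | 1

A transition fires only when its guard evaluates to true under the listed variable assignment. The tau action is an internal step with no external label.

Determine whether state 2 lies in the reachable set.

After dropping false guards: 12 live edges.
depth 0: {0}
depth 1: {1}  cumulative {0,1}
depth 2: {2,3,4}  cumulative {0,1,2,3,4}
Reach set: {0,1,2,3,4}
trace reaching 2: b·tau

Answer: REACHABLE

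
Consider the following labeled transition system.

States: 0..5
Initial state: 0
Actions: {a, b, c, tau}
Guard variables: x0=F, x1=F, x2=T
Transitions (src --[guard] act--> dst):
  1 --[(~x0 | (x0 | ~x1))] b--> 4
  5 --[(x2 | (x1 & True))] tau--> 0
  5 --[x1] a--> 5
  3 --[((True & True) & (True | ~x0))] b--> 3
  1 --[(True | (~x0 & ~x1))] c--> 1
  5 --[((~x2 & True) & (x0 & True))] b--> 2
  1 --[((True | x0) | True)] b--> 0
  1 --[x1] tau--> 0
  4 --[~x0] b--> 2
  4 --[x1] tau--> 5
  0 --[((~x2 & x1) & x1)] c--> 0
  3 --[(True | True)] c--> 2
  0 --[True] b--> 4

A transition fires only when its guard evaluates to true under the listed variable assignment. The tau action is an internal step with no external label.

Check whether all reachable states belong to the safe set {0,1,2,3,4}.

Allowed set {0,1,2,3,4}
Reachable = {0,2,4}
  0: safe
  2: safe
  4: safe

Answer: INVARIANT HOLDS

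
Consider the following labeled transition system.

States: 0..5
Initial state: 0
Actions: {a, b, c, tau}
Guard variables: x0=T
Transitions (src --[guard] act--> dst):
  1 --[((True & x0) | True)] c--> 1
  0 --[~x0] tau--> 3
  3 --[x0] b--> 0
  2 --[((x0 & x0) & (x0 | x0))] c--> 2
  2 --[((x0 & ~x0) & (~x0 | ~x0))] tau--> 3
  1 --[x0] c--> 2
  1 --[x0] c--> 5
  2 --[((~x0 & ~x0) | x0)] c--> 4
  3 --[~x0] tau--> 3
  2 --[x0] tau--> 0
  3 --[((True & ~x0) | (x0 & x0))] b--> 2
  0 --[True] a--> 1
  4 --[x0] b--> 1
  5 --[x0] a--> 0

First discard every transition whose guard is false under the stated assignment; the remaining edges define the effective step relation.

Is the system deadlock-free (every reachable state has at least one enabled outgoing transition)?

Reachable = {0,1,2,4,5}
  0: a→1  [deg 1]
  1: c→1  c→2  c→5  [deg 3]
  2: c→2  c→4  tau→0  [deg 3]
  4: b→1  [deg 1]
  5: a→0  [deg 1]

Answer: DEADLOCK-FREE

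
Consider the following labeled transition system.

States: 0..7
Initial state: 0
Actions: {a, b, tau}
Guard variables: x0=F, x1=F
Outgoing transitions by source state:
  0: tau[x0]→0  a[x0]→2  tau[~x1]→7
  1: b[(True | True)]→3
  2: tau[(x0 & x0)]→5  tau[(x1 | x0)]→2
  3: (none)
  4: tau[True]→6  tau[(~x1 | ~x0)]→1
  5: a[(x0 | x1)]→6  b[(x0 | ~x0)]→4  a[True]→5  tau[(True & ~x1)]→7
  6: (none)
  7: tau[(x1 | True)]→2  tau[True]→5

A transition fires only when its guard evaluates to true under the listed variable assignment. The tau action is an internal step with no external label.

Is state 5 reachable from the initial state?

Answer: REACHABLE

Trace:
After dropping false guards: 9 live edges.
L0 = {0}
L1 = {7}  now seen {0,7}
L2 = {2,5}  now seen {0,2,5,7}
L3 = {4}  now seen {0,2,4,5,7}
L4 = {1,6}  now seen {0,1,2,4,5,6,7}
L5 = {3}  now seen {0,1,2,3,4,5,6,7}
R = {0,1,2,3,4,5,6,7}
trace reaching 5: tau·tau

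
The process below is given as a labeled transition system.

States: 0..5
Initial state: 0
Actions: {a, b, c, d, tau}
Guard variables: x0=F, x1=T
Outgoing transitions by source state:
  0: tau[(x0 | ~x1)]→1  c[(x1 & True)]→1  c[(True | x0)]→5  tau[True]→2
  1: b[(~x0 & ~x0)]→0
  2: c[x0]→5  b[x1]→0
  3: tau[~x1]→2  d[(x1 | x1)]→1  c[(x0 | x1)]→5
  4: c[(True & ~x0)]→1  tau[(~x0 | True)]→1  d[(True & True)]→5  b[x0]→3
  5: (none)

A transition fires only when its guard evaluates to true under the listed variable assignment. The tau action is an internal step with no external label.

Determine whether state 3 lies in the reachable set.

10 transition(s) survive guard evaluation.
Layer 0: {0}
Layer 1: {1,2,5}  now seen {0,1,2,5}
R = {0,1,2,5}

Answer: UNREACHABLE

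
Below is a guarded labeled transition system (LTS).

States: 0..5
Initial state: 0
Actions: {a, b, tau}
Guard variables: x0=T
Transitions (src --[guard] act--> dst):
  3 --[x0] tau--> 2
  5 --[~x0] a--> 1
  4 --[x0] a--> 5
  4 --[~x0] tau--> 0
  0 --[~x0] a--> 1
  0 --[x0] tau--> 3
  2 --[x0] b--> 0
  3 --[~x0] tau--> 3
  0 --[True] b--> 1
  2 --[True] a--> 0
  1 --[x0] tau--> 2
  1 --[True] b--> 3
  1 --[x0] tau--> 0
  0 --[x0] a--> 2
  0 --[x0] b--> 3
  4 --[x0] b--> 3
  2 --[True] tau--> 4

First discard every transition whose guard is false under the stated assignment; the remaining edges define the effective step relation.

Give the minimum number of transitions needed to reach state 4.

Answer: 2

Analysis:
BFS to 4:
  depth 0: {0}
  depth 1: {1,2,3}
  depth 2: {4}
depth(4)=2, e.g. a·tau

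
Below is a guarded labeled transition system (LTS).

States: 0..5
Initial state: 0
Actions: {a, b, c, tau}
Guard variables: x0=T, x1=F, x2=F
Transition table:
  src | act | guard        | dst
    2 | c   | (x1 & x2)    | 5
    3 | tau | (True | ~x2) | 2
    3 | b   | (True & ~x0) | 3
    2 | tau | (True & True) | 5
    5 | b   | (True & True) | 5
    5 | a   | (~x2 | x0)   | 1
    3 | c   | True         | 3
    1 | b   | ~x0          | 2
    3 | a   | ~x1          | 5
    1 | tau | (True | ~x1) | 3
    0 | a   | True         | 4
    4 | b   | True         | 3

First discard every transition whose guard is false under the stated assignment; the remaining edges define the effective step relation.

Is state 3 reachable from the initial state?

After dropping false guards: 9 live edges.
Layer 0: {0}
Layer 1: {4}  cumulative {0,4}
Layer 2: {3}  cumulative {0,3,4}
Layer 3: {2,5}  cumulative {0,2,3,4,5}
Layer 4: {1}  cumulative {0,1,2,3,4,5}
R = {0,1,2,3,4,5}
Path to 3: a·b

Answer: REACHABLE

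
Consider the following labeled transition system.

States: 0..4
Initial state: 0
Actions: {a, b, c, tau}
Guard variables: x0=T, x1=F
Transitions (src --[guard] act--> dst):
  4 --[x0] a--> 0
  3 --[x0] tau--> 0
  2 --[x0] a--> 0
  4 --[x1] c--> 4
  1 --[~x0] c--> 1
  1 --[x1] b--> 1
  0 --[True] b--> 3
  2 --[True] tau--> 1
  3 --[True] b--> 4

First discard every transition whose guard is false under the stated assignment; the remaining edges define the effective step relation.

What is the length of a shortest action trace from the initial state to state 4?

Answer: 2

Trace:
BFS to 4:
  depth 0: {0}
  depth 1: {3}
  depth 2: {4}
4 enters at depth 2; path b·b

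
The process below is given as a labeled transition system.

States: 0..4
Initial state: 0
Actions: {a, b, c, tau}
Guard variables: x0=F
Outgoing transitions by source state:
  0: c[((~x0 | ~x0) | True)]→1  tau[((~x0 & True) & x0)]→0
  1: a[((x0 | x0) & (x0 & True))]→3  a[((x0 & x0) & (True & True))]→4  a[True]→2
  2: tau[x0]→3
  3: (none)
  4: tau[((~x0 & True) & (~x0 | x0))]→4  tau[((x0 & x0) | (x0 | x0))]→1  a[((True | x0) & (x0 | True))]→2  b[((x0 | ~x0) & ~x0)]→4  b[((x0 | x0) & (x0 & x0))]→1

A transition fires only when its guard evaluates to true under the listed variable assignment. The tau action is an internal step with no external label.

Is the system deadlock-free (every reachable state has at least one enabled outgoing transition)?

Reach set: {0,1,2}
  0: c→1  [deg 1]
  1: a→2  [deg 1]
  2: ∅  [STUCK]
witness 2: c·a

Answer: DEADLOCK at state 2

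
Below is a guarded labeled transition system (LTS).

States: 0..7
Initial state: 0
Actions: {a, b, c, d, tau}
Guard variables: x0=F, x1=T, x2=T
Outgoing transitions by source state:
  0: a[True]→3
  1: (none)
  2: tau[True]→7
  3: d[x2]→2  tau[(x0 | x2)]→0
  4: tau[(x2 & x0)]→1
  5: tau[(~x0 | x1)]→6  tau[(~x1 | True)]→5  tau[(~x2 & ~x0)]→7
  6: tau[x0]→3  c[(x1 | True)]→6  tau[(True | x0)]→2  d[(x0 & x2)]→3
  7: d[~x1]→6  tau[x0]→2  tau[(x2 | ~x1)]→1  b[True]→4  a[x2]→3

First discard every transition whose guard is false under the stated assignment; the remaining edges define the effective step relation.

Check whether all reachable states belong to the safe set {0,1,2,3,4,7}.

Safe = {0,1,2,3,4,7}
R = {0,1,2,3,4,7}
  0: ok
  1: ok
  2: ok
  3: ok
  4: ok
  7: ok

Answer: INVARIANT HOLDS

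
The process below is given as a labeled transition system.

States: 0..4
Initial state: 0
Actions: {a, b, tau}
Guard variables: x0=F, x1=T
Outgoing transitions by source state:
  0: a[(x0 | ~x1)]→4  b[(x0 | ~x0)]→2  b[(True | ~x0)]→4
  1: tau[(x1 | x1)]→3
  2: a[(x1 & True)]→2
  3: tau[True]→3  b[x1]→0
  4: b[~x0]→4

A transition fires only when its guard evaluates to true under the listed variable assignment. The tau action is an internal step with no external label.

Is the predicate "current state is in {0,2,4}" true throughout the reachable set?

Inv-set: {0,2,4}
R = {0,2,4}
  0: ok
  2: ok
  4: ok

Answer: INVARIANT HOLDS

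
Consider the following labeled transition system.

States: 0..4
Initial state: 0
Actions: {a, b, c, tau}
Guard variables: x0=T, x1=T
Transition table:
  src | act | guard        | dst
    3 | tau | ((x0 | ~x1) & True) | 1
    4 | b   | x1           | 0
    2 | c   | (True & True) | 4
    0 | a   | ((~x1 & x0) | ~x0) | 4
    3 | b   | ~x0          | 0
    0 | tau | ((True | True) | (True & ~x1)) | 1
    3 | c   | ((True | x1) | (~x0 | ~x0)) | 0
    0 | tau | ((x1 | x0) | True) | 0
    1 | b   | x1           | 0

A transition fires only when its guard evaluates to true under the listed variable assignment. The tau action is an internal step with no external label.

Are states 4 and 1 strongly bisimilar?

Bisimulation quotient by refinement:
  π0 = {{0,1,2,3,4}}
  π1 = {{0},{1,4},{2},{3}}
4 equivalence class(es) (converged in 2)
[4]={1,4}  [1]={1,4}

Answer: BISIMILAR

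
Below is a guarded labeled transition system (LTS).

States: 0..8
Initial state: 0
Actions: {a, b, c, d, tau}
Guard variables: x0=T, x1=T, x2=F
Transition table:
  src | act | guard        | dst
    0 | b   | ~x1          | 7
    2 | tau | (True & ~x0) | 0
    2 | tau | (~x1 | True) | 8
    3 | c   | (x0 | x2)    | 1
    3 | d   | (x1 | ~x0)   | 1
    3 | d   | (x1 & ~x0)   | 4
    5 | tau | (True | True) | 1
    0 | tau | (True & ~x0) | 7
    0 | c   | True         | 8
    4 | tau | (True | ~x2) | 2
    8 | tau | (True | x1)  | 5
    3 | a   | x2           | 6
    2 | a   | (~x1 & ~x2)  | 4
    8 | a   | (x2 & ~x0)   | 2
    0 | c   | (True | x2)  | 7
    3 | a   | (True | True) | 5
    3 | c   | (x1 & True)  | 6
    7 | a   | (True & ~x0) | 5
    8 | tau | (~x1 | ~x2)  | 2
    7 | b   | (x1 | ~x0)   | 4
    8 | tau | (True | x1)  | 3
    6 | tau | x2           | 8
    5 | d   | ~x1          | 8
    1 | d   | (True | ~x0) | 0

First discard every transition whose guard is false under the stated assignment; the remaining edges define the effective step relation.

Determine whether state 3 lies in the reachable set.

Guard filter leaves 14 enabled edge(s).
Layer 0: {0}
Layer 1: {7,8}  now seen {0,7,8}
Layer 2: {2,3,4,5}  now seen {0,2,3,4,5,7,8}
Layer 3: {1,6}  now seen {0,1,2,3,4,5,6,7,8}
R = {0,1,2,3,4,5,6,7,8}
Path to 3: c·tau

Answer: REACHABLE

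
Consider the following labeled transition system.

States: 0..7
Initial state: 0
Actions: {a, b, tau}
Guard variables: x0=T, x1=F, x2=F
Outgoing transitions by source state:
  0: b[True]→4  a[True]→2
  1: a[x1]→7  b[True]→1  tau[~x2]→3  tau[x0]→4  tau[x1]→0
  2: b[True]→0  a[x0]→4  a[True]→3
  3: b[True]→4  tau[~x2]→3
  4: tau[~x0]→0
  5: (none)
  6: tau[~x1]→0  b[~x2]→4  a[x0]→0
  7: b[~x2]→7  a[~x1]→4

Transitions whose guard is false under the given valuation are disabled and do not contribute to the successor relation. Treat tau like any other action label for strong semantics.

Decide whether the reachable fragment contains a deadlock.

R = {0,2,3,4}
  0: a→2  b→4  [2 out]
  2: a→3  a→4  b→0  [3 out]
  3: b→4  tau→3  [2 out]
  4: ∅  [deadlock]
witness 4: b

Answer: DEADLOCK at state 4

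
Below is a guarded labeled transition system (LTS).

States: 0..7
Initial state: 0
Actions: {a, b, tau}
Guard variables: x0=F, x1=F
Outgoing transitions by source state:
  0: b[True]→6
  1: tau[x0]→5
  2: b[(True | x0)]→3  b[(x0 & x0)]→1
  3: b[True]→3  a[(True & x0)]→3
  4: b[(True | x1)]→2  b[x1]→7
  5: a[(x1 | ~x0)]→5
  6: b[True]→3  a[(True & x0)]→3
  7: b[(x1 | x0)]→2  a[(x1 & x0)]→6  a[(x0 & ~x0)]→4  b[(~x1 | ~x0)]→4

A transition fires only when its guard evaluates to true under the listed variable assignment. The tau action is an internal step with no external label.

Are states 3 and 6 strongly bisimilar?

Bisimulation quotient by refinement:
  round 0: {{0,1,2,3,4,5,6,7}}
  round 1: {{0,2,3,4,6,7},{1},{5}}
stable after 2 split(s): 3 block(s)
[3]={0,2,3,4,6,7}  [6]={0,2,3,4,6,7}

Answer: BISIMILAR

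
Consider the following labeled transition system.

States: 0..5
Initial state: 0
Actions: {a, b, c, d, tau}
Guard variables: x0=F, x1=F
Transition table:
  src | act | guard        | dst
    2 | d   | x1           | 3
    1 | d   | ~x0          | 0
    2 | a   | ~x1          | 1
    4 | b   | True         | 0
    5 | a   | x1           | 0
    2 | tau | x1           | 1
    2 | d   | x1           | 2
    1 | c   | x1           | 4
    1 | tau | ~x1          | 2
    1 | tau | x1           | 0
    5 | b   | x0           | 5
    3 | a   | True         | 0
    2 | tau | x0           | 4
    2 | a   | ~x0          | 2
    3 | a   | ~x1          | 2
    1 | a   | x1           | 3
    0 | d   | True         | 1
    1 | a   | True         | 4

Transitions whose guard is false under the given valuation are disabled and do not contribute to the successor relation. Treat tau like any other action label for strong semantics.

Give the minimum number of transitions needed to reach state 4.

Answer: 2

Analysis:
Breadth-first toward 4:
  L0 = {0}
  L1 = {1}
  L2 = {2,4}
depth(4)=2, e.g. d·a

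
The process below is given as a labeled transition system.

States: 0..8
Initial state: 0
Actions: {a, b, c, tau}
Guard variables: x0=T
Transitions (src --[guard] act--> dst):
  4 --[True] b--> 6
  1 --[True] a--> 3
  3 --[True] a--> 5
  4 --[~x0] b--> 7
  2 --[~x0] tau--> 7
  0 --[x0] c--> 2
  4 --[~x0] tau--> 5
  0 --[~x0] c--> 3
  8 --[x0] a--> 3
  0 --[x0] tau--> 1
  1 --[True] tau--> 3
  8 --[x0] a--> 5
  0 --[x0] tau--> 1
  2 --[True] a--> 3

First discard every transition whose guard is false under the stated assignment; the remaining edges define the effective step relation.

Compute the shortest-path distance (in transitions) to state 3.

BFS to 3:
  depth 0: {0}
  depth 1: {1,2}
  depth 2: {3}
3 enters at depth 2; path c·a

Answer: 2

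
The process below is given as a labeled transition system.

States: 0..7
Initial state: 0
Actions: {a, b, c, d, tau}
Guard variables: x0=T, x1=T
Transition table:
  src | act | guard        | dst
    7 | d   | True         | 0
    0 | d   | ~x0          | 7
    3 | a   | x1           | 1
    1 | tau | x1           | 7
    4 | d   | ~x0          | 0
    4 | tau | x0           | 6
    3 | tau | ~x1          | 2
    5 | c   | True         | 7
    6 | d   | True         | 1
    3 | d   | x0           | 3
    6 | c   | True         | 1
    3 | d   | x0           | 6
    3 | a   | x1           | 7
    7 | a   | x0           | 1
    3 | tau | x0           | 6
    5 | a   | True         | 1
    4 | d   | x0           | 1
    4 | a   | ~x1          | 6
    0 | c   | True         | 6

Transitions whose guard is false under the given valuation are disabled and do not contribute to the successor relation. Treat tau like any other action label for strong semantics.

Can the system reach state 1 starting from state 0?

Guard filter leaves 15 enabled edge(s).
depth 0: {0}
depth 1: {6}  cumulative {0,6}
depth 2: {1}  cumulative {0,1,6}
depth 3: {7}  cumulative {0,1,6,7}
R = {0,1,6,7}
Path to 1: c·d

Answer: REACHABLE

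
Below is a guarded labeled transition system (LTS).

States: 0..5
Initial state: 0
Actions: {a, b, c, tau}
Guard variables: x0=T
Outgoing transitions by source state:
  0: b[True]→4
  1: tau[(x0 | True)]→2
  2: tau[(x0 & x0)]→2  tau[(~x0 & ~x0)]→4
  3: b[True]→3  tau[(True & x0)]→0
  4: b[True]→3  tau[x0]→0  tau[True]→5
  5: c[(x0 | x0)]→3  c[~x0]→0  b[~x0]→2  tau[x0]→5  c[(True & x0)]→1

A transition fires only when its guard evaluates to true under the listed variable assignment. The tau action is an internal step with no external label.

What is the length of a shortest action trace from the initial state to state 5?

Answer: 2

Working:
Breadth-first toward 5:
  depth 0: {0}
  depth 1: {4}
  depth 2: {3,5}
first hit 5 at d=2 via b·tau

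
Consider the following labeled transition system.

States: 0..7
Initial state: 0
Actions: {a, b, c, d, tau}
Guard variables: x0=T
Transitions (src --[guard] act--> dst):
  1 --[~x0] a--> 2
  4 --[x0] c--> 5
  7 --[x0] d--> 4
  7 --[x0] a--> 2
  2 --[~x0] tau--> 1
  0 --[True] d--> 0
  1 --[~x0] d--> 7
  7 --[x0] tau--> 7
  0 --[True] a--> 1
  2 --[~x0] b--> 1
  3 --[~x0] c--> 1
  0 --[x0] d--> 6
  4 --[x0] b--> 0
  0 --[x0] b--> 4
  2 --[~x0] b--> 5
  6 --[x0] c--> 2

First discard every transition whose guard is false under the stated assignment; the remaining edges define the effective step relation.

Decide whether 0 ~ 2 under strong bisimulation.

Answer: NOT BISIMILAR

Analysis:
Compute ~ classes (split until stable):
  π0 = {{0,1,2,3,4,5,6,7}}
  π1 = {{0},{1,2,3,5},{4},{6},{7}}
5 equivalence class(es) (converged in 2)
[0]={0}  [2]={1,2,3,5}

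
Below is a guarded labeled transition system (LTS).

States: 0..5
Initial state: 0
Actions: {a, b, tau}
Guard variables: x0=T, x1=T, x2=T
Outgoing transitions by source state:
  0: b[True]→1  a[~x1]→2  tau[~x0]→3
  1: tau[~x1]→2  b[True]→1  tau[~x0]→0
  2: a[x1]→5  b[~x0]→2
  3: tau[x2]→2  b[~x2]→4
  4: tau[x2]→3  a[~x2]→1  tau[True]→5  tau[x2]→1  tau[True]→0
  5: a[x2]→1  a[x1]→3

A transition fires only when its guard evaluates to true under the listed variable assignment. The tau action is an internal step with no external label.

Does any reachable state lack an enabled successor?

Reach set: {0,1}
  0: b→1  [deg 1]
  1: b→1  [deg 1]

Answer: DEADLOCK-FREE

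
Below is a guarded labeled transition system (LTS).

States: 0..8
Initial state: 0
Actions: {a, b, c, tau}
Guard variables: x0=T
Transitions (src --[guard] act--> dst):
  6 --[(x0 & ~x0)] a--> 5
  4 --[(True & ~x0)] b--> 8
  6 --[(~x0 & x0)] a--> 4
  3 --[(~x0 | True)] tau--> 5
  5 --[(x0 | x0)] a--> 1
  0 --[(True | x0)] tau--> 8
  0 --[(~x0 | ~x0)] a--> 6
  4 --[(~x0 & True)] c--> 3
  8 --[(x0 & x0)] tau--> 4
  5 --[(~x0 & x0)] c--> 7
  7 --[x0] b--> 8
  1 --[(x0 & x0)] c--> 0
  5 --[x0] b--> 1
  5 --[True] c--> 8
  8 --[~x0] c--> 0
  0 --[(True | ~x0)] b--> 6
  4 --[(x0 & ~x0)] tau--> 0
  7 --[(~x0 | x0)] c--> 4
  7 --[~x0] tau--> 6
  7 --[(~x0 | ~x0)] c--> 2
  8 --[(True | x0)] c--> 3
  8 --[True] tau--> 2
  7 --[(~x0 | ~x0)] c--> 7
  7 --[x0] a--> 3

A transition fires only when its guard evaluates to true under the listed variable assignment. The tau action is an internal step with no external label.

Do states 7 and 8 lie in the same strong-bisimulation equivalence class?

Refine partition for ~:
  round 0: {{0,1,2,3,4,5,6,7,8}}
  round 1: {{0},{1},{2,4,6},{3},{5,7},{8}}
  round 2: {{0},{1},{2,4,6},{3},{5},{7},{8}}
stable after 3 split(s): 7 block(s)
class of 7: {7}; class of 8: {8}

Answer: NOT BISIMILAR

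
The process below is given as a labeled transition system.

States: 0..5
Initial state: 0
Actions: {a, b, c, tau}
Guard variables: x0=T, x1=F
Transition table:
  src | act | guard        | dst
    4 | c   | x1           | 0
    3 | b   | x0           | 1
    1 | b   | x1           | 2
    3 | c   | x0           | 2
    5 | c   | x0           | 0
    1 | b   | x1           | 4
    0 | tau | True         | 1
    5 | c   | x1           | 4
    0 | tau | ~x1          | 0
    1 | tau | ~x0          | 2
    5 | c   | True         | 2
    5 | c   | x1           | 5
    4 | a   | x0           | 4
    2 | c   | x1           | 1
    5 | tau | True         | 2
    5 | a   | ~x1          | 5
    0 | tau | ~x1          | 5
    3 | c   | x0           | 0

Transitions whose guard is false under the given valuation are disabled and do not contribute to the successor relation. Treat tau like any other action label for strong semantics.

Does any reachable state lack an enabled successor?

Reachable = {0,1,2,5}
  0: tau→0  tau→1  tau→5  [3 exit(s)]
  1: ∅  [STUCK]
  2: ∅  [STUCK]
  5: a→5  c→0  c→2  tau→2  [4 exit(s)]
Path to 1: tau

Answer: DEADLOCK at state 1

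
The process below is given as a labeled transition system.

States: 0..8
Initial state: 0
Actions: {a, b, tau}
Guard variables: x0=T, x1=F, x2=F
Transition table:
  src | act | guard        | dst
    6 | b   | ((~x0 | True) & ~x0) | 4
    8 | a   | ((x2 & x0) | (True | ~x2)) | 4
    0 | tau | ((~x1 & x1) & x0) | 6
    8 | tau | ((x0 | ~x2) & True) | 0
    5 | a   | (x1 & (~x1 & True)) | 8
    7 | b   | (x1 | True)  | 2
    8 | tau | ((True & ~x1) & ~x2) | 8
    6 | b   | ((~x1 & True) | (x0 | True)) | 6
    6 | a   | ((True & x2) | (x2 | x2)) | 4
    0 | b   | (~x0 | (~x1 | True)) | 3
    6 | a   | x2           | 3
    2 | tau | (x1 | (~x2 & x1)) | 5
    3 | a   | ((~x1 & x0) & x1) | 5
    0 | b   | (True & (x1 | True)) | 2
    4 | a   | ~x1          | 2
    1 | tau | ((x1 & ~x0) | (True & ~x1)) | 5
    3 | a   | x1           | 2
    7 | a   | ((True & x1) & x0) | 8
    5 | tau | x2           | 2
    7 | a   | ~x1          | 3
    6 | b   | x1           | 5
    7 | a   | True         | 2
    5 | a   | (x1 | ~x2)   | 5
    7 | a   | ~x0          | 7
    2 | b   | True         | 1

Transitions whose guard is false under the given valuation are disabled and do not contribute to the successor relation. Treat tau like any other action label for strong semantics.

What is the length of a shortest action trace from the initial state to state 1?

Answer: 2

Trace:
Breadth-first toward 1:
  L0 = {0}
  L1 = {2,3}
  L2 = {1}
1 enters at depth 2; path b·b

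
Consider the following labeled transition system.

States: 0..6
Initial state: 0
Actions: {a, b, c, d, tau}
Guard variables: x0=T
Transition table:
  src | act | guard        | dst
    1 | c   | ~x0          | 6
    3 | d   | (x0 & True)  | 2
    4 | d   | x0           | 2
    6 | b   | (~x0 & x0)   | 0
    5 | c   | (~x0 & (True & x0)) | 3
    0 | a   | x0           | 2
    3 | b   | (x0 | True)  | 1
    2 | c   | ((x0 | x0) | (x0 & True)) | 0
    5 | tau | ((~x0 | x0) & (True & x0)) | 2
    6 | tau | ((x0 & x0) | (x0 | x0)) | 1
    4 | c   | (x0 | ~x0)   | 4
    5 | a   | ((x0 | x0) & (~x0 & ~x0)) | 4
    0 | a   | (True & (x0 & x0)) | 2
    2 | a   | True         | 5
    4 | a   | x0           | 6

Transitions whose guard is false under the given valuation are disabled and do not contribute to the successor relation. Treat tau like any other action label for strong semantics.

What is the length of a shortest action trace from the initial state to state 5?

Layered search for 5:
  L0 = {0}
  L1 = {2}
  L2 = {5}
first hit 5 at d=2 via a·a

Answer: 2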